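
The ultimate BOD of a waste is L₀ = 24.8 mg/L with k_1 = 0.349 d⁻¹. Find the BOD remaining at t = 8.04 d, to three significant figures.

L_t = L₀ e^(−k_1 t) = 24.8 × e^(−0.349×8.04) = 24.8 × 0.06045 = 1.499 mg/L.

L ≈ 1.50 mg/L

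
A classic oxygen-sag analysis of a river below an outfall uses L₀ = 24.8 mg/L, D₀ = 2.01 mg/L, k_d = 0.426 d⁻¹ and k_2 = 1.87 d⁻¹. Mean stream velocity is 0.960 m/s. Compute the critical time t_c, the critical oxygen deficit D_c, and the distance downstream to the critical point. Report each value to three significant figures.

t_c ≈ 0.802 d; D_c ≈ 4.01 mg/L; x_c ≈ 66.5 km

With k_2/k_d = 4.390 and 1 − D₀(k_2−k_d)/(k_d L₀) = 0.7253,
t_c = ln(4.390 × 0.7253) / (1.87 − 0.426) = ln(3.184) / 1.444 = 1.158/1.444 = 0.8020 d.
L(t_c) = L₀ e^(−k_d t_c) = 24.8 × 0.7106 = 17.62 mg/L, and at the critical point k_2 D_c = k_d L, so D_c = (0.426/1.87) × 17.62 = 4.015 mg/L.
x_c = v t_c = 0.960 m/s × 0.8020 d × 86400 s/d = 66520 m ≈ 66.5 km.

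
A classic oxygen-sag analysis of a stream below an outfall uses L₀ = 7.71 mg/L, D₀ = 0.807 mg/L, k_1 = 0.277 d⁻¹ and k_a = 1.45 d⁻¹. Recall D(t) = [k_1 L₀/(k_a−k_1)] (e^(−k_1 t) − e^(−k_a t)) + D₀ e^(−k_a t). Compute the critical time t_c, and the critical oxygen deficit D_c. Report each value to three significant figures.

t_c ≈ 0.912 d; D_c ≈ 1.14 mg/L

With k_a/k_1 = 5.235 and 1 − D₀(k_a−k_1)/(k_1 L₀) = 0.5568,
t_c = ln(5.235 × 0.5568) / (1.45 − 0.277) = ln(2.914) / 1.173 = 1.070/1.173 = 0.9119 d.
D_c = (k_1/k_a) L₀ e^(−k_1 t_c) = (0.277/1.45) × 7.71 × e^(−0.277×0.9119) = 0.1910 × 7.71 × 0.7768 = 1.144 mg/L.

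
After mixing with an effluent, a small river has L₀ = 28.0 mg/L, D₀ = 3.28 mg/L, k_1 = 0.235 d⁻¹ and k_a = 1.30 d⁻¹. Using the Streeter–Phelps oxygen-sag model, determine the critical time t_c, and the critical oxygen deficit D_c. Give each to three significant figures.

t_c ≈ 0.895 d; D_c ≈ 4.10 mg/L

With k_a/k_1 = 5.532 and 1 − D₀(k_a−k_1)/(k_1 L₀) = 0.4691,
t_c = ln(5.532 × 0.4691) / (1.30 − 0.235) = ln(2.595) / 1.065 = 0.9536/1.065 = 0.8954 d.
L(t_c) = L₀ e^(−k_1 t_c) = 28.0 × 0.8102 = 22.69 mg/L, and at the critical point k_a D_c = k_1 L, so D_c = (0.235/1.30) × 22.69 = 4.101 mg/L.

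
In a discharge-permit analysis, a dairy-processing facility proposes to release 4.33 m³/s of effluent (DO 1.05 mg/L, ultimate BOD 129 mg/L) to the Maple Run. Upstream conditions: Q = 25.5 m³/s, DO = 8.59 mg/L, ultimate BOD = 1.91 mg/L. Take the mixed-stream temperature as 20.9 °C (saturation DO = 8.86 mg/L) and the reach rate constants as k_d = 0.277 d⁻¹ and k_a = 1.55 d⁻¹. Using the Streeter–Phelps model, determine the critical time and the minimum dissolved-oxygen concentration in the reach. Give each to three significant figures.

Mixed DO = (25.5×8.59 + 4.33×1.05)/(25.5+4.33) = 223.6/29.83 = 7.496 mg/L.
Mixed L₀ = (25.5×1.91 + 4.33×129)/(29.83) = 607.3/29.83 = 20.36 mg/L.
Initial deficit D₀ = C_s − DO₀ = 8.86 − 7.496 = 1.364 mg/L.
t_c = (1/1.273) ln[(1.55/0.277)(1 − 1.364×1.273/(0.277×20.36))] = 0.7855 × ln(3.872) = 1.063 d.
D_c = (0.277/1.55) × 20.36 × e^(−0.277×1.063) = 0.1787 × 20.36 × 0.7448 = 2.710 mg/L.
Minimum DO = 8.86 − 2.710 = 6.150 mg/L.

t_c ≈ 1.06 d; minimum DO ≈ 6.15 mg/L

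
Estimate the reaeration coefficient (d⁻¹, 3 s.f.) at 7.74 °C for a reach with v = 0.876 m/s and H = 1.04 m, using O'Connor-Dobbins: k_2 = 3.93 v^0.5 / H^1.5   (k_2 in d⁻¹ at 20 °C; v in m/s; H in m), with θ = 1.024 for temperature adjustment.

k_2(20) = 3.93 × 0.876^0.5 / 1.04^1.5 = 3.93 × 0.9359 / 1.061 = 3.468 d⁻¹.
k_2(7.74) = 3.468 × 1.024^(7.74−20) = 3.468 × 0.7477 = 2.593 d⁻¹.

k_2 ≈ 2.59 d⁻¹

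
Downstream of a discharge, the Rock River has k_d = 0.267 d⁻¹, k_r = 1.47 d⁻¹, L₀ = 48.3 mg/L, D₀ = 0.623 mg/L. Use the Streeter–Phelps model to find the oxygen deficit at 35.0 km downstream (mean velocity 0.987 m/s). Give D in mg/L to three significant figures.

Travel time t = x/v = 35.0 km / (0.987 m/s) = 35000 m / 0.987 m/s = 35460 s = 0.4104 d.
k_d L₀/(k_r−k_d) = 0.267×48.3/(1.47−0.267) = 12.90/1.203 = 10.72 mg/L.
e^(−k_d t) = e^(−0.267×0.4104) = 0.8962; e^(−k_r t) = e^(−1.47×0.4104) = 0.5470.
D = 10.72 × (0.8962 − 0.5470) + 0.623 × 0.5470 = 3.744 + 0.3408 = 4.084 mg/L.

D ≈ 4.08 mg/L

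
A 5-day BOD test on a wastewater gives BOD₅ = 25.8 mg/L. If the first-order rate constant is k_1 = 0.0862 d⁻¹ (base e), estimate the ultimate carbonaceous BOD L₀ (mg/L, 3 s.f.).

BOD₅ = L₀(1 − e^(−5k_1)) ⇒ L₀ = BOD₅ / (1 − e^(−5×0.0862))
= 25.8 / (1 − 0.6499) = 25.8 / 0.3501 = 73.68 mg/L.

L₀ ≈ 73.7 mg/L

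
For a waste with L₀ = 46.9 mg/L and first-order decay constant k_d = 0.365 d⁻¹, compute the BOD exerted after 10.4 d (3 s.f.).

y ≈ 45.8 mg/L

y_t = L₀(1 − e^(−k_d t)) = 46.9 × (1 − e^(−0.365×10.4))
= 46.9 × (1 − 0.02246) = 46.9 × 0.9775 = 45.85 mg/L.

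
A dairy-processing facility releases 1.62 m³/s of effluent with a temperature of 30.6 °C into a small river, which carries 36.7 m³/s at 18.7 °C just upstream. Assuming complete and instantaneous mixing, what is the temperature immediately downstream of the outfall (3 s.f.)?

19.2 °C

Flow-weighted mixing: C = (Q_r C_r + Q_w C_w)/(Q_r + Q_w)
= (36.7×18.7 + 1.62×30.6)/(36.7 + 1.62) = 735.9/38.32 = 19.20 °C.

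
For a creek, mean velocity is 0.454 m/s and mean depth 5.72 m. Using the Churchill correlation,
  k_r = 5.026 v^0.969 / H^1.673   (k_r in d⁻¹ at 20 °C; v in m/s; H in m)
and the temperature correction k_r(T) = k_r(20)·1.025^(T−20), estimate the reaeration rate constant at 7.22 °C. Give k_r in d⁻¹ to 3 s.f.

k_r(20) = 5.026 × 0.454^0.969 / 5.72^1.673 = 5.026 × 0.4653 / 18.50 = 0.1264 d⁻¹.
k_r(7.22) = 0.1264 × 1.025^(7.22−20) = 0.1264 × 0.7294 = 0.09220 d⁻¹.

k_r ≈ 0.0922 d⁻¹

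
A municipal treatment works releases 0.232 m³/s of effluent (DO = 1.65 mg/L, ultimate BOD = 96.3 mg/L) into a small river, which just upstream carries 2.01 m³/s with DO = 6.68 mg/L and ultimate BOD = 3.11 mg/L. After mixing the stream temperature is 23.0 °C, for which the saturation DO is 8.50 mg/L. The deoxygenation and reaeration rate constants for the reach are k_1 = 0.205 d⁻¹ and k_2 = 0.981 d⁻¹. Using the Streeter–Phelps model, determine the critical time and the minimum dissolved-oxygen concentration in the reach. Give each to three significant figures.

Mixed DO = (2.01×6.68 + 0.232×1.65)/(2.01+0.232) = 13.81/2.242 = 6.160 mg/L.
Mixed L₀ = (2.01×3.11 + 0.232×96.3)/(2.242) = 28.59/2.242 = 12.75 mg/L.
Initial deficit D₀ = C_s − DO₀ = 8.50 − 6.160 = 2.340 mg/L.
t_c = (1/0.7760) ln[(0.981/0.205)(1 − 2.340×0.7760/(0.205×12.75))] = 1.289 × ln(1.461) = 0.4885 d.
D_c = (0.205/0.981) × 12.75 × e^(−0.205×0.4885) = 0.2090 × 12.75 × 0.9047 = 2.411 mg/L.
Minimum DO = 8.50 − 2.411 = 6.089 mg/L.

t_c ≈ 0.489 d; minimum DO ≈ 6.09 mg/L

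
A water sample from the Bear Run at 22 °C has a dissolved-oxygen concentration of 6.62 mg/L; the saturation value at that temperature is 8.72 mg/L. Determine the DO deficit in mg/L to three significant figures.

D = C_s − C = 8.72 − 6.62 = 2.10 mg/L.

D ≈ 2.10 mg/L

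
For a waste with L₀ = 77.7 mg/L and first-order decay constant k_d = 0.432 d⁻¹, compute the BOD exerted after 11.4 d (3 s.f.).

y ≈ 77.1 mg/L

y_t = L₀(1 − e^(−k_d t)) = 77.7 × (1 − e^(−0.432×11.4))
= 77.7 × (1 − 0.007264) = 77.7 × 0.9927 = 77.14 mg/L.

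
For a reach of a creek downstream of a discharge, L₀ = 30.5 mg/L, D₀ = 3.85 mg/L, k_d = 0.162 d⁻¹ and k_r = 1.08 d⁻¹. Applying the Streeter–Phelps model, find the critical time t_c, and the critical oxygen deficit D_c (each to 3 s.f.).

t_c = [1/(k_r−k_d)] ln[(k_r/k_d)(1 − D₀(k_r−k_d)/(k_d L₀))]
= [1/(1.08−0.162)] ln[(1.08/0.162)(1 − 3.85×0.9180/(0.162×30.5))]
= (1/0.9180) ln[6.667 × 0.2847] = 1.089 × ln(1.898) = 1.089 × 0.6408 = 0.6980 d.
D_c = (k_d/k_r) L₀ e^(−k_d t_c) = (0.162/1.08) × 30.5 × e^(−0.162×0.6980) = 0.1500 × 30.5 × 0.8931 = 4.086 mg/L.

t_c ≈ 0.698 d; D_c ≈ 4.09 mg/L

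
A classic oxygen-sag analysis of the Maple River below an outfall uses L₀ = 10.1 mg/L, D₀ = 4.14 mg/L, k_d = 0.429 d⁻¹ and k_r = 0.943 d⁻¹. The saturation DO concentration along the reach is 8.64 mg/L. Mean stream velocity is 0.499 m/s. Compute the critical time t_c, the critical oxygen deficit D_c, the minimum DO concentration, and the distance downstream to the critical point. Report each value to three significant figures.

t_c = [1/(k_r−k_d)] ln[(k_r/k_d)(1 − D₀(k_r−k_d)/(k_d L₀))]
= [1/(0.943−0.429)] ln[(0.943/0.429)(1 − 4.14×0.5140/(0.429×10.1))]
= (1/0.5140) ln[2.198 × 0.5089] = 1.946 × ln(1.119) = 1.946 × 0.1121 = 0.2180 d.
D_c = (k_d/k_r) L₀ e^(−k_d t_c) = (0.429/0.943) × 10.1 × e^(−0.429×0.2180) = 0.4549 × 10.1 × 0.9107 = 4.184 mg/L.
Minimum DO = C_s − D_c = 8.64 − 4.184 = 4.456 mg/L.
x_c = v t_c = 0.499 m/s × 0.2180 d × 86400 s/d = 9400 m ≈ 9.40 km.

t_c ≈ 0.218 d; D_c ≈ 4.18 mg/L; min DO ≈ 4.46 mg/L; x_c ≈ 9.40 km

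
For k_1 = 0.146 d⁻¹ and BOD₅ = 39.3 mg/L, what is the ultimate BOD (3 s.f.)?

L₀ ≈ 75.9 mg/L

BOD₅ = L₀(1 − e^(−5k_1)) ⇒ L₀ = BOD₅ / (1 − e^(−5×0.146))
= 39.3 / (1 − 0.4819) = 39.3 / 0.5181 = 75.86 mg/L.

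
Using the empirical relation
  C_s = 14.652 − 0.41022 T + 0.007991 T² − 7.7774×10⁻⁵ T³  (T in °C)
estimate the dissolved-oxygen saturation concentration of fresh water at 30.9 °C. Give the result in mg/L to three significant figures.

C_s = 14.652 − 0.41022×30.9 + 0.007991×30.9² − 7.7774×10⁻⁵×30.9³ = 7.311 mg/L.

C_s ≈ 7.31 mg/L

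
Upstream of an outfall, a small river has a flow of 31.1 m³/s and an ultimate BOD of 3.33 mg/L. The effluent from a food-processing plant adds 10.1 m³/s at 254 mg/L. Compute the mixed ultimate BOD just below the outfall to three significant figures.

Flow-weighted mixing: C = (Q_r C_r + Q_w C_w)/(Q_r + Q_w)
= (31.1×3.33 + 10.1×254)/(31.1 + 10.1) = 2669/41.20 = 64.78 mg/L.

64.8 mg/L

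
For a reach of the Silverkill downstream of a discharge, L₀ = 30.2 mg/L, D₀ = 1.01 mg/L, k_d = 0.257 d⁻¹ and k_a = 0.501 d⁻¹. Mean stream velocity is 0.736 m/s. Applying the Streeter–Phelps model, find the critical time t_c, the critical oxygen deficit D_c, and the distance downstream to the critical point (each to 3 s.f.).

With k_a/k_d = 1.949 and 1 − D₀(k_a−k_d)/(k_d L₀) = 0.9682,
t_c = ln(1.949 × 0.9682) / (0.501 − 0.257) = ln(1.888) / 0.2440 = 0.6353/0.2440 = 2.604 d.
D_c = (k_d/k_a) L₀ e^(−k_d t_c) = (0.257/0.501) × 30.2 × e^(−0.257×2.604) = 0.5130 × 30.2 × 0.5122 = 7.934 mg/L.
x_c = v t_c = 0.736 m/s × 2.604 d × 86400 s/d = 165600 m ≈ 166 km.

t_c ≈ 2.60 d; D_c ≈ 7.93 mg/L; x_c ≈ 166 km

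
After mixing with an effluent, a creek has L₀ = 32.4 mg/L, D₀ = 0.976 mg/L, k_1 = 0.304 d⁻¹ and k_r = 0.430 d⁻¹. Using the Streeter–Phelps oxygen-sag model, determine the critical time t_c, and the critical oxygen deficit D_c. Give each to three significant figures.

t_c ≈ 2.65 d; D_c ≈ 10.2 mg/L

With k_r/k_1 = 1.414 and 1 − D₀(k_r−k_1)/(k_1 L₀) = 0.9875,
t_c = ln(1.414 × 0.9875) / (0.430 − 0.304) = ln(1.397) / 0.1260 = 0.3342/0.1260 = 2.652 d.
D_c = (k_1/k_r) L₀ e^(−k_1 t_c) = (0.304/0.430) × 32.4 × e^(−0.304×2.652) = 0.7070 × 32.4 × 0.4465 = 10.23 mg/L.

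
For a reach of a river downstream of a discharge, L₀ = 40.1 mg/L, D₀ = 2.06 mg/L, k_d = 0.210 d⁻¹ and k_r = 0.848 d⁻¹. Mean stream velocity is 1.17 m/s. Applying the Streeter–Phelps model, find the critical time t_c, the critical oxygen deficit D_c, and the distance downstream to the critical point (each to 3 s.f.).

t_c ≈ 1.92 d; D_c ≈ 6.63 mg/L; x_c ≈ 194 km

At the critical point dD/dt = 0, so k_d L₀ e^(−k_d t) = k_r D. Substituting D(t) from the Streeter–Phelps equation and solving for t gives
t_c = ln[(k_r/k_d)(1 − D₀(k_r−k_d)/(k_d L₀))] / (k_r−k_d).
Here k_r−k_d = 0.6380 d⁻¹ and 1 − D₀(k_r−k_d)/(k_d L₀) = 1 − 2.06×0.6380/(0.210×40.1) = 0.8439, so
t_c = ln(4.038 × 0.8439) / 0.6380 = 1.226 / 0.6380 = 1.922 d.
L(t_c) = L₀ e^(−k_d t_c) = 40.1 × 0.6679 = 26.78 mg/L, and at the critical point k_r D_c = k_d L, so D_c = (0.210/0.848) × 26.78 = 6.633 mg/L.
x_c = v t_c = 1.17 m/s × 1.922 d × 86400 s/d = 194300 m ≈ 194 km.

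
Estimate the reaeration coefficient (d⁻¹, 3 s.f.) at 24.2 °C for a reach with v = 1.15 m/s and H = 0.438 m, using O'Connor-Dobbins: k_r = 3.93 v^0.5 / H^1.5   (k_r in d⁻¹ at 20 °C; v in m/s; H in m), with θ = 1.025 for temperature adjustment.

k_r(20) = 3.93 × 1.15^0.5 / 0.438^1.5 = 3.93 × 1.072 / 0.2899 = 14.54 d⁻¹.
k_r(24.2) = 14.54 × 1.025^(24.2−20) = 14.54 × 1.109 = 16.13 d⁻¹.

k_r ≈ 16.1 d⁻¹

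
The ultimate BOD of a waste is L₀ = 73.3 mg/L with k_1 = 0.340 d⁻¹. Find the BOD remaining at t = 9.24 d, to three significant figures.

L_t = L₀ e^(−k_1 t) = 73.3 × e^(−0.340×9.24) = 73.3 × 0.04321 = 3.168 mg/L.

L ≈ 3.17 mg/L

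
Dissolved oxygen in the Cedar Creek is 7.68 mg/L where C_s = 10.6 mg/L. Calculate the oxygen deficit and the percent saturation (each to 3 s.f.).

D = C_s − C = 10.6 − 7.68 = 2.92 mg/L.
% saturation = 7.68/10.6 × 100 = 72.5 %.

D ≈ 2.92 mg/L; 72.5 % saturation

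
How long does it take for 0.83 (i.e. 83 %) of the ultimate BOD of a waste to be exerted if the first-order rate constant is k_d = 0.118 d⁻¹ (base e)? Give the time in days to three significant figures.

t ≈ 15.0 d

y/L₀ = 1 − e^(−k_d t) = 0.83 ⇒ e^(−k_d t) = 0.170
t = −ln(0.170) / 0.118 = 1.772 / 0.118 = 15.02 d.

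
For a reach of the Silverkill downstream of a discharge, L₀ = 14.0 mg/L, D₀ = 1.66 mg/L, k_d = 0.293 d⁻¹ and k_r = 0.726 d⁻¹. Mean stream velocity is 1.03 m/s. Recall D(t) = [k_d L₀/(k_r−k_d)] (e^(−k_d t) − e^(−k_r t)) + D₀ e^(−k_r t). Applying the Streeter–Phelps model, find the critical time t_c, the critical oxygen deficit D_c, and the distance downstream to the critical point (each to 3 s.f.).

With k_r/k_d = 2.478 and 1 − D₀(k_r−k_d)/(k_d L₀) = 0.8248,
t_c = ln(2.478 × 0.8248) / (0.726 − 0.293) = ln(2.044) / 0.4330 = 0.7147/0.4330 = 1.651 d.
L(t_c) = L₀ e^(−k_d t_c) = 14.0 × 0.6165 = 8.631 mg/L, and at the critical point k_r D_c = k_d L, so D_c = (0.293/0.726) × 8.631 = 3.484 mg/L.
x_c = v t_c = 1.03 m/s × 1.651 d × 86400 s/d = 146900 m ≈ 147 km.

t_c ≈ 1.65 d; D_c ≈ 3.48 mg/L; x_c ≈ 147 km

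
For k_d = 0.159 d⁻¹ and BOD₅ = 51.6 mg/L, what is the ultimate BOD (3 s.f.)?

BOD₅ = L₀(1 − e^(−5k_d)) ⇒ L₀ = BOD₅ / (1 − e^(−5×0.159))
= 51.6 / (1 − 0.4516) = 51.6 / 0.5484 = 94.09 mg/L.

L₀ ≈ 94.1 mg/L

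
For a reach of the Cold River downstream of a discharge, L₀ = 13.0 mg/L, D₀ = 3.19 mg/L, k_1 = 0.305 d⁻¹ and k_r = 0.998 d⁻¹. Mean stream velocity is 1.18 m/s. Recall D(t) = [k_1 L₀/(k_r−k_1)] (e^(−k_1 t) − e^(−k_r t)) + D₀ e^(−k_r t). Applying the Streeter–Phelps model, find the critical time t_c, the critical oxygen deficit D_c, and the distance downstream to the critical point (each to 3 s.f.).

t_c ≈ 0.534 d; D_c ≈ 3.38 mg/L; x_c ≈ 54.4 km

t_c = [1/(k_r−k_1)] ln[(k_r/k_1)(1 − D₀(k_r−k_1)/(k_1 L₀))]
= [1/(0.998−0.305)] ln[(0.998/0.305)(1 − 3.19×0.6930/(0.305×13.0))]
= (1/0.6930) ln[3.272 × 0.4425] = 1.443 × ln(1.448) = 1.443 × 0.3700 = 0.5339 d.
L(t_c) = L₀ e^(−k_1 t_c) = 13.0 × 0.8497 = 11.05 mg/L, and at the critical point k_r D_c = k_1 L, so D_c = (0.305/0.998) × 11.05 = 3.376 mg/L.
x_c = v t_c = 1.18 m/s × 0.5339 d × 86400 s/d = 54440 m ≈ 54.4 km.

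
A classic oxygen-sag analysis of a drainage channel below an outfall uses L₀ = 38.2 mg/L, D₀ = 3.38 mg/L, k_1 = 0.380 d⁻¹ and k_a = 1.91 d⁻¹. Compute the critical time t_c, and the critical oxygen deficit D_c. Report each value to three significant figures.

t_c = [1/(k_a−k_1)] ln[(k_a/k_1)(1 − D₀(k_a−k_1)/(k_1 L₀))]
= [1/(1.91−0.380)] ln[(1.91/0.380)(1 − 3.38×1.530/(0.380×38.2))]
= (1/1.530) ln[5.026 × 0.6437] = 0.6536 × ln(3.236) = 0.6536 × 1.174 = 0.7675 d.
L(t_c) = L₀ e^(−k_1 t_c) = 38.2 × 0.7470 = 28.54 mg/L, and at the critical point k_a D_c = k_1 L, so D_c = (0.380/1.91) × 28.54 = 5.677 mg/L.

t_c ≈ 0.767 d; D_c ≈ 5.68 mg/L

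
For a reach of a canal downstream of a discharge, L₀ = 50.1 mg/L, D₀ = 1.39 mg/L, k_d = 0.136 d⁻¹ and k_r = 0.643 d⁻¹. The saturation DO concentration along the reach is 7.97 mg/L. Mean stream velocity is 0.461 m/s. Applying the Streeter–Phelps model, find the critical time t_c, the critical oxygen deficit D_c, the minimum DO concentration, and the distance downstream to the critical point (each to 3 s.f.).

t_c = [1/(k_r−k_d)] ln[(k_r/k_d)(1 − D₀(k_r−k_d)/(k_d L₀))]
= [1/(0.643−0.136)] ln[(0.643/0.136)(1 − 1.39×0.5070/(0.136×50.1))]
= (1/0.5070) ln[4.728 × 0.8966] = 1.972 × ln(4.239) = 1.972 × 1.444 = 2.849 d.
D_c = (k_d/k_r) L₀ e^(−k_d t_c) = (0.136/0.643) × 50.1 × e^(−0.136×2.849) = 0.2115 × 50.1 × 0.6788 = 7.193 mg/L.
Minimum DO = C_s − D_c = 7.97 − 7.193 = 0.7770 mg/L.
x_c = v t_c = 0.461 m/s × 2.849 d × 86400 s/d = 113500 m ≈ 113 km.

t_c ≈ 2.85 d; D_c ≈ 7.19 mg/L; min DO ≈ 0.777 mg/L; x_c ≈ 113 km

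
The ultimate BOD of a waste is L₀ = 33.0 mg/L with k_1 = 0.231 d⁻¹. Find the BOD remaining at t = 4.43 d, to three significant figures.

L ≈ 11.9 mg/L

L_t = L₀ e^(−k_1 t) = 33.0 × e^(−0.231×4.43) = 33.0 × 0.3594 = 11.86 mg/L.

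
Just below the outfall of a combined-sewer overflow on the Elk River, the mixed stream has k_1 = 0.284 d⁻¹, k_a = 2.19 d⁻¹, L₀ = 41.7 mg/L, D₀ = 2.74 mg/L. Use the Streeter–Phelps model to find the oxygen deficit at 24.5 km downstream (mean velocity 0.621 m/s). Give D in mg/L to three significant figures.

Travel time t = x/v = 24.5 km / (0.621 m/s) = 24500 m / 0.621 m/s = 39450 s = 0.4566 d.
k_1 L₀/(k_a−k_1) = 0.284×41.7/(2.19−0.284) = 11.84/1.906 = 6.213 mg/L.
e^(−k_1 t) = e^(−0.284×0.4566) = 0.8784; e^(−k_a t) = e^(−2.19×0.4566) = 0.3679.
D = 6.213 × (0.8784 − 0.3679) + 2.74 × 0.3679 = 3.172 + 1.008 = 4.180 mg/L.

D ≈ 4.18 mg/L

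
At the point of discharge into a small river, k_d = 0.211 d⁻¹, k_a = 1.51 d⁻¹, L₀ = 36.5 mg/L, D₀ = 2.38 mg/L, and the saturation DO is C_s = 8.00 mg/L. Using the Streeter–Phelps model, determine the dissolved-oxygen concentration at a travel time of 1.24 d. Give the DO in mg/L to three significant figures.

k_d L₀/(k_a−k_d) = 0.211×36.5/(1.51−0.211) = 7.701/1.299 = 5.929 mg/L.
e^(−k_d t) = e^(−0.211×1.240) = 0.7698; e^(−k_a t) = e^(−1.51×1.240) = 0.1538.
D = 5.929 × (0.7698 − 0.1538) + 2.38 × 0.1538 = 3.652 + 0.3659 = 4.018 mg/L.
DO = C_s − D = 8.00 − 4.018 = 3.982 mg/L.

DO ≈ 3.98 mg/L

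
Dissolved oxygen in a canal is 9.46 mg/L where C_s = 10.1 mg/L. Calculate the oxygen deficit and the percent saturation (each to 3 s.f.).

D = C_s − C = 10.1 − 9.46 = 0.640 mg/L.
% saturation = 9.46/10.1 × 100 = 93.7 %.

D ≈ 0.640 mg/L; 93.7 % saturation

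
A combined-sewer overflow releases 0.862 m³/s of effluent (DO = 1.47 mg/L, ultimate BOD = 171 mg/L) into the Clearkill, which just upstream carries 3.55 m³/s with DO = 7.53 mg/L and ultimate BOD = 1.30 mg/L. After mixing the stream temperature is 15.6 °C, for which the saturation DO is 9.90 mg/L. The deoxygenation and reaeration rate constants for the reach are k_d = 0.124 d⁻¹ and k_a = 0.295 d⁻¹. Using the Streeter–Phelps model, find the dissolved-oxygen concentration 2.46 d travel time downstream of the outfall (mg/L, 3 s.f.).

DO ≈ 1.86 mg/L

Mixed DO = (3.55×7.53 + 0.862×1.47)/(3.55+0.862) = 28.00/4.412 = 6.346 mg/L.
Mixed L₀ = (3.55×1.30 + 0.862×171)/(4.412) = 152.0/4.412 = 34.46 mg/L.
Initial deficit D₀ = C_s − DO₀ = 9.90 − 6.346 = 3.554 mg/L.
D(2.46) = [0.124×34.46/(0.295−0.124)](e^(−0.124×2.46) − e^(−0.295×2.46)) + 3.554 e^(−0.295×2.46)
= 24.99 × (0.7371 − 0.4840) + 3.554 × 0.4840 = 8.044 mg/L.
DO = 9.90 − 8.044 = 1.856 mg/L.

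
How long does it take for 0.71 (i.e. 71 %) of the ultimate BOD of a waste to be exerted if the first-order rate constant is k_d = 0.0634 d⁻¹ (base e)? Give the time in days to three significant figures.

t ≈ 19.5 d

y/L₀ = 1 − e^(−k_d t) = 0.71 ⇒ e^(−k_d t) = 0.290
t = −ln(0.290) / 0.0634 = 1.238 / 0.0634 = 19.52 d.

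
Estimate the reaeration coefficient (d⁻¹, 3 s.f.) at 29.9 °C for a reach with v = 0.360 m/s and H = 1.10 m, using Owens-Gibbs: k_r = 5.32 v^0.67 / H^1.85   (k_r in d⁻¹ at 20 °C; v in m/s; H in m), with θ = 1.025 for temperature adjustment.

k_r(20) = 5.32 × 0.360^0.67 / 1.10^1.85 = 5.32 × 0.5043 / 1.193 = 2.249 d⁻¹.
k_r(29.9) = 2.249 × 1.025^(29.9−20) = 2.249 × 1.277 = 2.872 d⁻¹.

k_r ≈ 2.87 d⁻¹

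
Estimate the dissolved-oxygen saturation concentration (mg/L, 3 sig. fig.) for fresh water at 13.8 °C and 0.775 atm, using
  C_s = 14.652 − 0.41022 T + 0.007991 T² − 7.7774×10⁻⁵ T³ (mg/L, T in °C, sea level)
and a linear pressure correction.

C_s ≈ 7.99 mg/L

At sea level: C_s = 14.652 − 0.41022×13.8 + 0.007991×13.8² − 7.7774×10⁻⁵×13.8³ = 10.31 mg/L.
Pressure correction: C_s' = 10.31 × 0.775 = 7.989 mg/L.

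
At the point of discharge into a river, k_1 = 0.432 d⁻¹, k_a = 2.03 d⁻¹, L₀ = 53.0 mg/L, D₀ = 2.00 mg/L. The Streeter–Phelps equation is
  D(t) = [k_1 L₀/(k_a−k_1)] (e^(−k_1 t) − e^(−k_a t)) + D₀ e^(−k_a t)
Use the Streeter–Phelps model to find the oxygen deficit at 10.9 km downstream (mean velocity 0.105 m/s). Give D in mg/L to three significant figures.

D ≈ 7.45 mg/L

Travel time t = x/v = 10.9 km / (0.105 m/s) = 10900 m / 0.105 m/s = 103800 s = 1.201 d.
k_1 L₀/(k_a−k_1) = 0.432×53.0/(2.03−0.432) = 22.90/1.598 = 14.33 mg/L.
e^(−k_1 t) = e^(−0.432×1.201) = 0.5951; e^(−k_a t) = e^(−2.03×1.201) = 0.08724.
D = 14.33 × (0.5951 − 0.08724) + 2.00 × 0.08724 = 7.276 + 0.1745 = 7.451 mg/L.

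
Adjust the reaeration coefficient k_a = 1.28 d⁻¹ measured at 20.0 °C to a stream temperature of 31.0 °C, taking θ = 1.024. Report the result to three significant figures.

k_a(T₂) = k_a(T₁) · θ^(T₂−T₁) = 1.28 × 1.024^(31.0−20.0)
= 1.28 × 1.024^11.0 = 1.28 × 1.298 = 1.662 d⁻¹.

k_a ≈ 1.66 d⁻¹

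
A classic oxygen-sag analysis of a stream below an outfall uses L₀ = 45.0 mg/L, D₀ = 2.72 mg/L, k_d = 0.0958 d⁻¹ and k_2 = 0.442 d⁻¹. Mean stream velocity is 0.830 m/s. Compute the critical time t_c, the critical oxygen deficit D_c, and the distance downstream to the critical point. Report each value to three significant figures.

t_c ≈ 3.70 d; D_c ≈ 6.84 mg/L; x_c ≈ 266 km

At the critical point dD/dt = 0, so k_d L₀ e^(−k_d t) = k_2 D. Substituting D(t) from the Streeter–Phelps equation and solving for t gives
t_c = ln[(k_2/k_d)(1 − D₀(k_2−k_d)/(k_d L₀))] / (k_2−k_d).
Here k_2−k_d = 0.3462 d⁻¹ and 1 − D₀(k_2−k_d)/(k_d L₀) = 1 − 2.72×0.3462/(0.0958×45.0) = 0.7816, so
t_c = ln(4.614 × 0.7816) / 0.3462 = 1.283 / 0.3462 = 3.705 d.
L(t_c) = L₀ e^(−k_d t_c) = 45.0 × 0.7012 = 31.56 mg/L, and at the critical point k_2 D_c = k_d L, so D_c = (0.0958/0.442) × 31.56 = 6.839 mg/L.
x_c = v t_c = 0.830 m/s × 3.705 d × 86400 s/d = 265700 m ≈ 266 km.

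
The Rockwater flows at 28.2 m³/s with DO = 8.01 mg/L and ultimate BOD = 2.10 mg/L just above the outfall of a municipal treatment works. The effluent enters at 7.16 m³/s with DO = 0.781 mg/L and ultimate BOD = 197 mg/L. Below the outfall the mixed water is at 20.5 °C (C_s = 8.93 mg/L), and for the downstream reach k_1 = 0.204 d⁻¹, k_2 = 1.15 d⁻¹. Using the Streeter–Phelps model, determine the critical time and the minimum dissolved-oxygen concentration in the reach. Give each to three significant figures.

Mixed DO = (28.2×8.01 + 7.16×0.781)/(28.2+7.16) = 231.5/35.36 = 6.546 mg/L.
Mixed L₀ = (28.2×2.10 + 7.16×197)/(35.36) = 1470/35.36 = 41.57 mg/L.
Initial deficit D₀ = C_s − DO₀ = 8.93 − 6.546 = 2.384 mg/L.
t_c = (1/0.9460) ln[(1.15/0.204)(1 − 2.384×0.9460/(0.204×41.57))] = 1.057 × ln(4.138) = 1.501 d.
D_c = (0.204/1.15) × 41.57 × e^(−0.204×1.501) = 0.1774 × 41.57 × 0.7362 = 5.428 mg/L.
Minimum DO = 8.93 − 5.428 = 3.502 mg/L.

t_c ≈ 1.50 d; minimum DO ≈ 3.50 mg/L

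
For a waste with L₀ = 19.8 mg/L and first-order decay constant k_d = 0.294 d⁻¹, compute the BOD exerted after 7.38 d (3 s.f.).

y_t = L₀(1 − e^(−k_d t)) = 19.8 × (1 − e^(−0.294×7.38))
= 19.8 × (1 − 0.1142) = 19.8 × 0.8858 = 17.54 mg/L.

y ≈ 17.5 mg/L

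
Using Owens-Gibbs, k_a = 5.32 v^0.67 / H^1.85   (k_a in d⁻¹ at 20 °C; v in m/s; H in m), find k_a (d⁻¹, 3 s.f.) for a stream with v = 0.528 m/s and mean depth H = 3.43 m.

k_a ≈ 0.355 d⁻¹

k_a = 5.32 × 0.528^0.67 / 3.43^1.85 = 5.32 × 0.6519 / 9.779 = 0.3546 d⁻¹.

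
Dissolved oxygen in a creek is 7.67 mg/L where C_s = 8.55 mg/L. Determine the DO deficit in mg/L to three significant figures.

D = C_s − C = 8.55 − 7.67 = 0.880 mg/L.

D ≈ 0.880 mg/L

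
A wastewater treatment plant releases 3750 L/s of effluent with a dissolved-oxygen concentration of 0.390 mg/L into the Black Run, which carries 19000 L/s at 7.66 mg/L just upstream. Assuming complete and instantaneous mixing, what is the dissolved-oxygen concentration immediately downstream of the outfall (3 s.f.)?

Flow-weighted mixing: C = (Q_r C_r + Q_w C_w)/(Q_r + Q_w)
= (19000×7.66 + 3750×0.390)/(19000 + 3750) = 147000/22750 = 6.462 mg/L.

6.46 mg/L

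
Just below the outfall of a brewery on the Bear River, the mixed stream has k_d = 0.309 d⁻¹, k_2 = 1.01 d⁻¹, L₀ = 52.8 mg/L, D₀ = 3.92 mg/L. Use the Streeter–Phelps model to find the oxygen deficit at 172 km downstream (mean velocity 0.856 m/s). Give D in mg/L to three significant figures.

Travel time t = x/v = 172 km / (0.856 m/s) = 172000 m / 0.856 m/s = 200900 s = 2.326 d.
k_d L₀/(k_2−k_d) = 0.309×52.8/(1.01−0.309) = 16.32/0.7010 = 23.27 mg/L.
e^(−k_d t) = e^(−0.309×2.326) = 0.4874; e^(−k_2 t) = e^(−1.01×2.326) = 0.09548.
D = 23.27 × (0.4874 − 0.09548) + 3.92 × 0.09548 = 9.122 + 0.3743 = 9.497 mg/L.

D ≈ 9.50 mg/L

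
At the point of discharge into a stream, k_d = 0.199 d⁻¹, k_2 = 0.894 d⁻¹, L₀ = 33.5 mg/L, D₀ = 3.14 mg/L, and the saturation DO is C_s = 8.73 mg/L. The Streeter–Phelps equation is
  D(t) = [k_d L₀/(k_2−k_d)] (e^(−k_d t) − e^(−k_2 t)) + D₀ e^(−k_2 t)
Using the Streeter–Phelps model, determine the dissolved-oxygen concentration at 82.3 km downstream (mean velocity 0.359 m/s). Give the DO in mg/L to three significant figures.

DO ≈ 3.67 mg/L

Travel time t = x/v = 82.3 km / (0.359 m/s) = 82300 m / 0.359 m/s = 229200 s = 2.653 d.
k_d L₀/(k_2−k_d) = 0.199×33.5/(0.894−0.199) = 6.667/0.6950 = 9.592 mg/L.
e^(−k_d t) = e^(−0.199×2.653) = 0.5898; e^(−k_2 t) = e^(−0.894×2.653) = 0.09329.
D = 9.592 × (0.5898 − 0.09329) + 3.14 × 0.09329 = 4.762 + 0.2929 = 5.055 mg/L.
DO = C_s − D = 8.73 − 5.055 = 3.675 mg/L.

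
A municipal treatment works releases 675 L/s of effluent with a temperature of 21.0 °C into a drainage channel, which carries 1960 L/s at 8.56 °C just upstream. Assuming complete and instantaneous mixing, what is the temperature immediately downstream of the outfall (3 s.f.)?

11.7 °C

Flow-weighted mixing: C = (Q_r C_r + Q_w C_w)/(Q_r + Q_w)
= (1960×8.56 + 675×21.0)/(1960 + 675) = 30950/2635 = 11.75 °C.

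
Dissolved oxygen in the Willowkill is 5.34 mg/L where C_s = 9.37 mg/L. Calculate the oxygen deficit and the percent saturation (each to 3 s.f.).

D = C_s − C = 9.37 − 5.34 = 4.03 mg/L.
% saturation = 5.34/9.37 × 100 = 57.0 %.

D ≈ 4.03 mg/L; 57.0 % saturation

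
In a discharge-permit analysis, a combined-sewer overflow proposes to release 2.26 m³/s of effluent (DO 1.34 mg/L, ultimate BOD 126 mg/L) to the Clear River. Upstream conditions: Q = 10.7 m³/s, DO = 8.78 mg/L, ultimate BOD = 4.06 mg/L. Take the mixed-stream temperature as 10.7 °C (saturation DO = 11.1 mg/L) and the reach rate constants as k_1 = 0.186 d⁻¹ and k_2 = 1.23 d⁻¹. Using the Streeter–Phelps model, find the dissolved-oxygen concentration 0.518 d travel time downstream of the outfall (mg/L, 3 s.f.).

Mixed DO = (10.7×8.78 + 2.26×1.34)/(10.7+2.26) = 96.97/12.96 = 7.483 mg/L.
Mixed L₀ = (10.7×4.06 + 2.26×126)/(12.96) = 328.2/12.96 = 25.32 mg/L.
Initial deficit D₀ = C_s − DO₀ = 11.1 − 7.483 = 3.617 mg/L.
D(0.518) = [0.186×25.32/(1.23−0.186)](e^(−0.186×0.518) − e^(−1.23×0.518)) + 3.617 e^(−1.23×0.518)
= 4.512 × (0.9081 − 0.5288) + 3.617 × 0.5288 = 3.624 mg/L.
DO = 11.1 − 3.624 = 7.476 mg/L.

DO ≈ 7.48 mg/L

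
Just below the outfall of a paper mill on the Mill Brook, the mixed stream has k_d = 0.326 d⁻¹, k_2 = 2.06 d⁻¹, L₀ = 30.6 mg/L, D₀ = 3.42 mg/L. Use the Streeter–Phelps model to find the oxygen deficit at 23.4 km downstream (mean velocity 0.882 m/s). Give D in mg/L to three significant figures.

D ≈ 3.97 mg/L

Travel time t = x/v = 23.4 km / (0.882 m/s) = 23400 m / 0.882 m/s = 26530 s = 0.3071 d.
k_d L₀/(k_2−k_d) = 0.326×30.6/(2.06−0.326) = 9.976/1.734 = 5.753 mg/L.
e^(−k_d t) = e^(−0.326×0.3071) = 0.9047; e^(−k_2 t) = e^(−2.06×0.3071) = 0.5312.
D = 5.753 × (0.9047 − 0.5312) + 3.42 × 0.5312 = 2.149 + 1.817 = 3.966 mg/L.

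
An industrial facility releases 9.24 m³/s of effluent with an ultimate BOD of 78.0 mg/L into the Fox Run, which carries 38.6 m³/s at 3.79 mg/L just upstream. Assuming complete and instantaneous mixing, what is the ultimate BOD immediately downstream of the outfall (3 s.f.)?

Flow-weighted mixing: C = (Q_r C_r + Q_w C_w)/(Q_r + Q_w)
= (38.6×3.79 + 9.24×78.0)/(38.6 + 9.24) = 867.0/47.84 = 18.12 mg/L.

18.1 mg/L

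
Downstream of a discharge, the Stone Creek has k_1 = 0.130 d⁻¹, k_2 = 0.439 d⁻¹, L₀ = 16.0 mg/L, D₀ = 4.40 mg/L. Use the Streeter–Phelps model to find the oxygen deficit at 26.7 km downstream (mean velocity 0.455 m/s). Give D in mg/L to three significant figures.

Travel time t = x/v = 26.7 km / (0.455 m/s) = 26700 m / 0.455 m/s = 58680 s = 0.6792 d.
k_1 L₀/(k_2−k_1) = 0.130×16.0/(0.439−0.130) = 2.080/0.3090 = 6.731 mg/L.
e^(−k_1 t) = e^(−0.130×0.6792) = 0.9155; e^(−k_2 t) = e^(−0.439×0.6792) = 0.7422.
D = 6.731 × (0.9155 − 0.7422) + 4.40 × 0.7422 = 1.167 + 3.266 = 4.432 mg/L.

D ≈ 4.43 mg/L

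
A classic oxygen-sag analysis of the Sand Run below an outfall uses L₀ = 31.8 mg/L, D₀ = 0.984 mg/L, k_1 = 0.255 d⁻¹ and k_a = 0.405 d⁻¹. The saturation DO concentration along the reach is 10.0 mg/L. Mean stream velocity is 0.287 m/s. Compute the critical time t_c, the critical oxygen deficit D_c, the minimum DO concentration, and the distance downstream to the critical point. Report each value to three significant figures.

t_c = [1/(k_a−k_1)] ln[(k_a/k_1)(1 − D₀(k_a−k_1)/(k_1 L₀))]
= [1/(0.405−0.255)] ln[(0.405/0.255)(1 − 0.984×0.1500/(0.255×31.8))]
= (1/0.1500) ln[1.588 × 0.9818] = 6.667 × ln(1.559) = 6.667 × 0.4443 = 2.962 d.
D_c = (k_1/k_a) L₀ e^(−k_1 t_c) = (0.255/0.405) × 31.8 × e^(−0.255×2.962) = 0.6296 × 31.8 × 0.4699 = 9.408 mg/L.
Minimum DO = C_s − D_c = 10.0 − 9.408 = 0.5915 mg/L.
x_c = v t_c = 0.287 m/s × 2.962 d × 86400 s/d = 73440 m ≈ 73.4 km.

t_c ≈ 2.96 d; D_c ≈ 9.41 mg/L; min DO ≈ 0.592 mg/L; x_c ≈ 73.4 km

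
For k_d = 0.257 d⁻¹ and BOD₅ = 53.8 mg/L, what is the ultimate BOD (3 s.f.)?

BOD₅ = L₀(1 − e^(−5k_d)) ⇒ L₀ = BOD₅ / (1 − e^(−5×0.257))
= 53.8 / (1 − 0.2767) = 53.8 / 0.7233 = 74.38 mg/L.

L₀ ≈ 74.4 mg/L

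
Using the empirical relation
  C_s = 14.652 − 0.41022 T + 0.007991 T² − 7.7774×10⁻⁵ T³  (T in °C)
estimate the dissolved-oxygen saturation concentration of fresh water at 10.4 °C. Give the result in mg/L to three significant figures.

C_s = 14.652 − 0.41022×10.4 + 0.007991×10.4² − 7.7774×10⁻⁵×10.4³ = 11.16 mg/L.

C_s ≈ 11.2 mg/L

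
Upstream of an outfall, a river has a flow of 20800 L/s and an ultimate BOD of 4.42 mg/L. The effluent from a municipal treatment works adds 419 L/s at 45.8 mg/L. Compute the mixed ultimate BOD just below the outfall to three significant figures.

5.24 mg/L

Flow-weighted mixing: C = (Q_r C_r + Q_w C_w)/(Q_r + Q_w)
= (20800×4.42 + 419×45.8)/(20800 + 419) = 111100/21220 = 5.237 mg/L.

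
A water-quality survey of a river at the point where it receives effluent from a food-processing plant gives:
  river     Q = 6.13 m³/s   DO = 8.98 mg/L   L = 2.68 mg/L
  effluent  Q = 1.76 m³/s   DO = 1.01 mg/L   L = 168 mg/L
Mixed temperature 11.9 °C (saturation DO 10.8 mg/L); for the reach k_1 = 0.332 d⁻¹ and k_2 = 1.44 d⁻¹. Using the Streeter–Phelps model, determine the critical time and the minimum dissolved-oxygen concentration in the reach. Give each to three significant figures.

Mixed DO = (6.13×8.98 + 1.76×1.01)/(6.13+1.76) = 56.83/7.890 = 7.202 mg/L.
Mixed L₀ = (6.13×2.68 + 1.76×168)/(7.890) = 312.1/7.890 = 39.56 mg/L.
Initial deficit D₀ = C_s − DO₀ = 10.8 − 7.202 = 3.598 mg/L.
t_c = (1/1.108) ln[(1.44/0.332)(1 − 3.598×1.108/(0.332×39.56))] = 0.9025 × ln(3.021) = 0.9978 d.
D_c = (0.332/1.44) × 39.56 × e^(−0.332×0.9978) = 0.2306 × 39.56 × 0.7180 = 6.548 mg/L.
Minimum DO = 10.8 − 6.548 = 4.252 mg/L.

t_c ≈ 0.998 d; minimum DO ≈ 4.25 mg/L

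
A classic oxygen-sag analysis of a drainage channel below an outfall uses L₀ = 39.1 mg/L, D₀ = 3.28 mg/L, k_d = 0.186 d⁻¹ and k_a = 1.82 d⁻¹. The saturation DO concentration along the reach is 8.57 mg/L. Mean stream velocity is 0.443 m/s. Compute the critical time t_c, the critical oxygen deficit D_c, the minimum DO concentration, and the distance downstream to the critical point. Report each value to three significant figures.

At the critical point dD/dt = 0, so k_d L₀ e^(−k_d t) = k_a D. Substituting D(t) from the Streeter–Phelps equation and solving for t gives
t_c = ln[(k_a/k_d)(1 − D₀(k_a−k_d)/(k_d L₀))] / (k_a−k_d).
Here k_a−k_d = 1.634 d⁻¹ and 1 − D₀(k_a−k_d)/(k_d L₀) = 1 − 3.28×1.634/(0.186×39.1) = 0.2631, so
t_c = ln(9.785 × 0.2631) / 1.634 = 0.9454 / 1.634 = 0.5786 d.
L(t_c) = L₀ e^(−k_d t_c) = 39.1 × 0.8980 = 35.11 mg/L, and at the critical point k_a D_c = k_d L, so D_c = (0.186/1.82) × 35.11 = 3.588 mg/L.
Minimum DO = C_s − D_c = 8.57 − 3.588 = 4.982 mg/L.
x_c = v t_c = 0.443 m/s × 0.5786 d × 86400 s/d = 22150 m ≈ 22.1 km.

t_c ≈ 0.579 d; D_c ≈ 3.59 mg/L; min DO ≈ 4.98 mg/L; x_c ≈ 22.1 km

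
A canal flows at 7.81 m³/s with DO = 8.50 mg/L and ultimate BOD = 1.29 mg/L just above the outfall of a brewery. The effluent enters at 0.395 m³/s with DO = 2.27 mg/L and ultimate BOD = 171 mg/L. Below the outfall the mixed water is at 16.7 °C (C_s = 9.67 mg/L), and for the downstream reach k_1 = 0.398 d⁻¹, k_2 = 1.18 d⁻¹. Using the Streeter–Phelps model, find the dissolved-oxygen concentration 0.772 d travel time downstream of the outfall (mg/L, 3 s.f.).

DO ≈ 7.47 mg/L

Mixed DO = (7.81×8.50 + 0.395×2.27)/(7.81+0.395) = 67.28/8.205 = 8.200 mg/L.
Mixed L₀ = (7.81×1.29 + 0.395×171)/(8.205) = 77.62/8.205 = 9.460 mg/L.
Initial deficit D₀ = C_s − DO₀ = 9.67 − 8.200 = 1.470 mg/L.
D(0.772) = [0.398×9.460/(1.18−0.398)](e^(−0.398×0.772) − e^(−1.18×0.772)) + 1.470 e^(−1.18×0.772)
= 4.815 × (0.7355 − 0.4021) + 1.470 × 0.4021 = 2.196 mg/L.
DO = 9.67 − 2.196 = 7.474 mg/L.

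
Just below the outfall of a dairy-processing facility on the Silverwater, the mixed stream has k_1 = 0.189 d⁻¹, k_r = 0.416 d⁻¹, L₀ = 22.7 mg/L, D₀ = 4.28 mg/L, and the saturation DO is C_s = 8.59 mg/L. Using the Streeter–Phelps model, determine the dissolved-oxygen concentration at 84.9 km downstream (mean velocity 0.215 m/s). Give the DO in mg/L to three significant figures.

DO ≈ 2.81 mg/L

Travel time t = x/v = 84.9 km / (0.215 m/s) = 84900 m / 0.215 m/s = 394900 s = 4.570 d.
k_1 L₀/(k_r−k_1) = 0.189×22.7/(0.416−0.189) = 4.290/0.2270 = 18.90 mg/L.
e^(−k_1 t) = e^(−0.189×4.570) = 0.4216; e^(−k_r t) = e^(−0.416×4.570) = 0.1494.
D = 18.90 × (0.4216 − 0.1494) + 4.28 × 0.1494 = 5.144 + 0.6393 = 5.783 mg/L.
DO = C_s − D = 8.59 − 5.783 = 2.807 mg/L.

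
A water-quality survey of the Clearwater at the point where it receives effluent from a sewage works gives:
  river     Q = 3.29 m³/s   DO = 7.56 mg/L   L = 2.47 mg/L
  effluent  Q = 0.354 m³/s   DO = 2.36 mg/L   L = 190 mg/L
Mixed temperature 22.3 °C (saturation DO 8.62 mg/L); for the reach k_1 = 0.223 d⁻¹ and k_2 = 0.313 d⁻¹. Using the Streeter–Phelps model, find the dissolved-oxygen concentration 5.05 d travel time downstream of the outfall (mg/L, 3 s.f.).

Mixed DO = (3.29×7.56 + 0.354×2.36)/(3.29+0.354) = 25.71/3.644 = 7.055 mg/L.
Mixed L₀ = (3.29×2.47 + 0.354×190)/(3.644) = 75.39/3.644 = 20.69 mg/L.
Initial deficit D₀ = C_s − DO₀ = 8.62 − 7.055 = 1.565 mg/L.
D(5.05) = [0.223×20.69/(0.313−0.223)](e^(−0.223×5.05) − e^(−0.313×5.05)) + 1.565 e^(−0.313×5.05)
= 51.26 × (0.3243 − 0.2058) + 1.565 × 0.2058 = 6.393 mg/L.
DO = 8.62 − 6.393 = 2.227 mg/L.

DO ≈ 2.23 mg/L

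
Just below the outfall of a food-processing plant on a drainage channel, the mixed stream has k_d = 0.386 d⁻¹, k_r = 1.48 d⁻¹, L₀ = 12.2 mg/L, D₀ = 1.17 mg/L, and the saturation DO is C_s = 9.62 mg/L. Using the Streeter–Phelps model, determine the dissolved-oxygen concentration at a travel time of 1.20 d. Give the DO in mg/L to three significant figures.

k_d L₀/(k_r−k_d) = 0.386×12.2/(1.48−0.386) = 4.709/1.094 = 4.305 mg/L.
e^(−k_d t) = e^(−0.386×1.200) = 0.6293; e^(−k_r t) = e^(−1.48×1.200) = 0.1693.
D = 4.305 × (0.6293 − 0.1693) + 1.17 × 0.1693 = 1.980 + 0.1981 = 2.178 mg/L.
DO = C_s − D = 9.62 − 2.178 = 7.442 mg/L.

DO ≈ 7.44 mg/L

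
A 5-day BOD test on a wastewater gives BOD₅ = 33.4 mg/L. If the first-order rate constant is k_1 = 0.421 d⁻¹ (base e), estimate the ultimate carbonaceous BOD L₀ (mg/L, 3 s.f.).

BOD₅ = L₀(1 − e^(−5k_1)) ⇒ L₀ = BOD₅ / (1 − e^(−5×0.421))
= 33.4 / (1 − 0.1218) = 33.4 / 0.8782 = 38.03 mg/L.

L₀ ≈ 38.0 mg/L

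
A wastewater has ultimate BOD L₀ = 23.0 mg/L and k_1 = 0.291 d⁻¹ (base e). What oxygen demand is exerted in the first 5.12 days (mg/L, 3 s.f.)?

y_t = L₀(1 − e^(−k_1 t)) = 23.0 × (1 − e^(−0.291×5.12))
= 23.0 × (1 − 0.2254) = 23.0 × 0.7746 = 17.82 mg/L.

y ≈ 17.8 mg/L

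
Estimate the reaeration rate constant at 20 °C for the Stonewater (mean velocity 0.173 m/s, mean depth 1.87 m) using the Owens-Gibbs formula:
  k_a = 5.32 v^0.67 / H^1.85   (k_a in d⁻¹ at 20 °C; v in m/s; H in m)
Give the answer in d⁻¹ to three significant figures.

k_a = 5.32 × 0.173^0.67 / 1.87^1.85 = 5.32 × 0.3087 / 3.184 = 0.5158 d⁻¹.

k_a ≈ 0.516 d⁻¹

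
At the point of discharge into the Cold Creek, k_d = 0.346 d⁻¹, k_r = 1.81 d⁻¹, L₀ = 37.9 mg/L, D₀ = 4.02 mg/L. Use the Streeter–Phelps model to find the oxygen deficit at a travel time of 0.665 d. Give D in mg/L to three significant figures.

D ≈ 5.63 mg/L

k_d L₀/(k_r−k_d) = 0.346×37.9/(1.81−0.346) = 13.11/1.464 = 8.957 mg/L.
e^(−k_d t) = e^(−0.346×0.6650) = 0.7945; e^(−k_r t) = e^(−1.81×0.6650) = 0.3001.
D = 8.957 × (0.7945 − 0.3001) + 4.02 × 0.3001 = 4.428 + 1.206 = 5.635 mg/L.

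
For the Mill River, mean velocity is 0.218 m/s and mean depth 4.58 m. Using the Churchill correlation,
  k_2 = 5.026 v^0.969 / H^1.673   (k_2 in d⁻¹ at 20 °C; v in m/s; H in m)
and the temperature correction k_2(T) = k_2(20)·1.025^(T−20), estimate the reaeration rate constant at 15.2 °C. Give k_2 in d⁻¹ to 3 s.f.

k_2(20) = 5.026 × 0.218^0.969 / 4.58^1.673 = 5.026 × 0.2285 / 12.75 = 0.09007 d⁻¹.
k_2(15.2) = 0.09007 × 1.025^(15.2−20) = 0.09007 × 0.8882 = 0.08000 d⁻¹.

k_2 ≈ 0.0800 d⁻¹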